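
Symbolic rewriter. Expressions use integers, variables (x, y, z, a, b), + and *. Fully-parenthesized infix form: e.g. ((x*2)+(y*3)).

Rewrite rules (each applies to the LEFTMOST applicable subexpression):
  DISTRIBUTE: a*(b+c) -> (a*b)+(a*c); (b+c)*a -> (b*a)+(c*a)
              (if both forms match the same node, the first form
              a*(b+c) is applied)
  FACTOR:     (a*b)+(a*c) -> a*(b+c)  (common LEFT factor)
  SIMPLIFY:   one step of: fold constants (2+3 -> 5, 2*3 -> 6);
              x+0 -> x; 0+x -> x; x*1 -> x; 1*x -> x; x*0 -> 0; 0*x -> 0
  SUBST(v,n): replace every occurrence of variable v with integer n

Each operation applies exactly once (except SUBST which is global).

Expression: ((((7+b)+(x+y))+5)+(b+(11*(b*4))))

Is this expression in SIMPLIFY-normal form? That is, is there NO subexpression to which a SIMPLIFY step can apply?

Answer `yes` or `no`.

Expression: ((((7+b)+(x+y))+5)+(b+(11*(b*4))))
Scanning for simplifiable subexpressions (pre-order)...
  at root: ((((7+b)+(x+y))+5)+(b+(11*(b*4)))) (not simplifiable)
  at L: (((7+b)+(x+y))+5) (not simplifiable)
  at LL: ((7+b)+(x+y)) (not simplifiable)
  at LLL: (7+b) (not simplifiable)
  at LLR: (x+y) (not simplifiable)
  at R: (b+(11*(b*4))) (not simplifiable)
  at RR: (11*(b*4)) (not simplifiable)
  at RRR: (b*4) (not simplifiable)
Result: no simplifiable subexpression found -> normal form.

Answer: yes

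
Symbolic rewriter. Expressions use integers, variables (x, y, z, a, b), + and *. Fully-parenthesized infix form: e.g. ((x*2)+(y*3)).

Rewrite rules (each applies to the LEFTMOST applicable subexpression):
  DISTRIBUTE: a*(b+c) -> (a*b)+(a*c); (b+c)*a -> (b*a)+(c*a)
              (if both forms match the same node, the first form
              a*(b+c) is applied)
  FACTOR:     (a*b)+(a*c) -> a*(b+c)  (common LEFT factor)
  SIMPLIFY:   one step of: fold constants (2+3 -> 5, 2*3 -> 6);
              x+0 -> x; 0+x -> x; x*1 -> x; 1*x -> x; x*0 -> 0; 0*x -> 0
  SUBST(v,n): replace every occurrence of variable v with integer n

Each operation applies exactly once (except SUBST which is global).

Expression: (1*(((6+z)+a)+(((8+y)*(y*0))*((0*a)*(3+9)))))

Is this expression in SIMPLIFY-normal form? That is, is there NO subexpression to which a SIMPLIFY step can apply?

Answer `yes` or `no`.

Expression: (1*(((6+z)+a)+(((8+y)*(y*0))*((0*a)*(3+9)))))
Scanning for simplifiable subexpressions (pre-order)...
  at root: (1*(((6+z)+a)+(((8+y)*(y*0))*((0*a)*(3+9))))) (SIMPLIFIABLE)
  at R: (((6+z)+a)+(((8+y)*(y*0))*((0*a)*(3+9)))) (not simplifiable)
  at RL: ((6+z)+a) (not simplifiable)
  at RLL: (6+z) (not simplifiable)
  at RR: (((8+y)*(y*0))*((0*a)*(3+9))) (not simplifiable)
  at RRL: ((8+y)*(y*0)) (not simplifiable)
  at RRLL: (8+y) (not simplifiable)
  at RRLR: (y*0) (SIMPLIFIABLE)
  at RRR: ((0*a)*(3+9)) (not simplifiable)
  at RRRL: (0*a) (SIMPLIFIABLE)
  at RRRR: (3+9) (SIMPLIFIABLE)
Found simplifiable subexpr at path root: (1*(((6+z)+a)+(((8+y)*(y*0))*((0*a)*(3+9)))))
One SIMPLIFY step would give: (((6+z)+a)+(((8+y)*(y*0))*((0*a)*(3+9))))
-> NOT in normal form.

Answer: no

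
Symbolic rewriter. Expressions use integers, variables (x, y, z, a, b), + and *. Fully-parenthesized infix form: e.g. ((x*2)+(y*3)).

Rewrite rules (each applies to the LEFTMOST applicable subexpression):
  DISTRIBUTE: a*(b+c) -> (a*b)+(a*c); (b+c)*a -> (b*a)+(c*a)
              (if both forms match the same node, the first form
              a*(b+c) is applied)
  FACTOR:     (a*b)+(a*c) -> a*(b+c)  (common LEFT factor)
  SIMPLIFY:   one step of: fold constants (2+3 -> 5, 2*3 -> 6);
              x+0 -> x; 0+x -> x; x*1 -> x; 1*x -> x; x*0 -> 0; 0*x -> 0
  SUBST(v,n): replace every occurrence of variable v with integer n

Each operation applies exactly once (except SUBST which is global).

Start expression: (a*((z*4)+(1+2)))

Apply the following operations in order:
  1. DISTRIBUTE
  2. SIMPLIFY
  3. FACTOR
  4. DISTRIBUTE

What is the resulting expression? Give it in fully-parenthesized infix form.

Start: (a*((z*4)+(1+2)))
Apply DISTRIBUTE at root (target: (a*((z*4)+(1+2)))): (a*((z*4)+(1+2))) -> ((a*(z*4))+(a*(1+2)))
Apply SIMPLIFY at RR (target: (1+2)): ((a*(z*4))+(a*(1+2))) -> ((a*(z*4))+(a*3))
Apply FACTOR at root (target: ((a*(z*4))+(a*3))): ((a*(z*4))+(a*3)) -> (a*((z*4)+3))
Apply DISTRIBUTE at root (target: (a*((z*4)+3))): (a*((z*4)+3)) -> ((a*(z*4))+(a*3))

Answer: ((a*(z*4))+(a*3))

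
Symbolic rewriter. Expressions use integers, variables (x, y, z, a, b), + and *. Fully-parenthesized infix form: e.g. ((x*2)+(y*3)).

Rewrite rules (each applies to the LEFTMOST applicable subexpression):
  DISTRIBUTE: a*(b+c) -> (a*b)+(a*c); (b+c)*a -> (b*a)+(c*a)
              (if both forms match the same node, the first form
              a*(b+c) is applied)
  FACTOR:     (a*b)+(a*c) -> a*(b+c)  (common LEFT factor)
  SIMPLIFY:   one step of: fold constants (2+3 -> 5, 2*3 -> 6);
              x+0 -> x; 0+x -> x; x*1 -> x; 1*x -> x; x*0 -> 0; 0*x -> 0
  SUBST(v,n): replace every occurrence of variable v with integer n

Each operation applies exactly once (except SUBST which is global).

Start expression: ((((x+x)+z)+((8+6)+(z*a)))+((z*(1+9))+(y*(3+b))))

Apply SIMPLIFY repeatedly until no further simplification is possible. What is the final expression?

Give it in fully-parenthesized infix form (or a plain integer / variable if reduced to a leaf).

Answer: ((((x+x)+z)+(14+(z*a)))+((z*10)+(y*(3+b))))

Derivation:
Start: ((((x+x)+z)+((8+6)+(z*a)))+((z*(1+9))+(y*(3+b))))
Step 1: at LRL: (8+6) -> 14; overall: ((((x+x)+z)+((8+6)+(z*a)))+((z*(1+9))+(y*(3+b)))) -> ((((x+x)+z)+(14+(z*a)))+((z*(1+9))+(y*(3+b))))
Step 2: at RLR: (1+9) -> 10; overall: ((((x+x)+z)+(14+(z*a)))+((z*(1+9))+(y*(3+b)))) -> ((((x+x)+z)+(14+(z*a)))+((z*10)+(y*(3+b))))
Fixed point: ((((x+x)+z)+(14+(z*a)))+((z*10)+(y*(3+b))))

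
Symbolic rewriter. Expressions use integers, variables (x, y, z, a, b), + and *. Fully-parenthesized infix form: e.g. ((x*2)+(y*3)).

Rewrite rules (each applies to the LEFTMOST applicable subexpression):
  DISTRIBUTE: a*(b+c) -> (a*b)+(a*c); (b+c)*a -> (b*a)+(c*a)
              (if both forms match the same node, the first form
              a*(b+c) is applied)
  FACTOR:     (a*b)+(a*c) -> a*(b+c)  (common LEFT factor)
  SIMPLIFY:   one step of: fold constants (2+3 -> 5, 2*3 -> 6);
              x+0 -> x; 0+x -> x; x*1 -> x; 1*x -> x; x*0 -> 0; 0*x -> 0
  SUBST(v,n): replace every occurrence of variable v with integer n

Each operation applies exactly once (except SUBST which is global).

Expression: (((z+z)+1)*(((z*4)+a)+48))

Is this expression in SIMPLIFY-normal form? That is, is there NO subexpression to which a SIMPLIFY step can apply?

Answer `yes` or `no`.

Answer: yes

Derivation:
Expression: (((z+z)+1)*(((z*4)+a)+48))
Scanning for simplifiable subexpressions (pre-order)...
  at root: (((z+z)+1)*(((z*4)+a)+48)) (not simplifiable)
  at L: ((z+z)+1) (not simplifiable)
  at LL: (z+z) (not simplifiable)
  at R: (((z*4)+a)+48) (not simplifiable)
  at RL: ((z*4)+a) (not simplifiable)
  at RLL: (z*4) (not simplifiable)
Result: no simplifiable subexpression found -> normal form.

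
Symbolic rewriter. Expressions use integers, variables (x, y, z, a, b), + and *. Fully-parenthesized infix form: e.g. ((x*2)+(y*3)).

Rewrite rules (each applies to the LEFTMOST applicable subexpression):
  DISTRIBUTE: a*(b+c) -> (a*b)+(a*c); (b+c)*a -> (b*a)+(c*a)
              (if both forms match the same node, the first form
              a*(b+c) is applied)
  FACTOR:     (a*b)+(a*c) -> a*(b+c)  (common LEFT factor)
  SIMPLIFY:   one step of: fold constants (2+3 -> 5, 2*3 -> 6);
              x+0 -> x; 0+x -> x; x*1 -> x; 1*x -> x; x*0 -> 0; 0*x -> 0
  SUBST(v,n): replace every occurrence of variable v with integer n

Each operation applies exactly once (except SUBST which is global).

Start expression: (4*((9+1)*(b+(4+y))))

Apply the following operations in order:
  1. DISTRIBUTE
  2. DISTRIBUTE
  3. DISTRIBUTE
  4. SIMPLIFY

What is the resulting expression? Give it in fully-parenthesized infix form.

Start: (4*((9+1)*(b+(4+y))))
Apply DISTRIBUTE at R (target: ((9+1)*(b+(4+y)))): (4*((9+1)*(b+(4+y)))) -> (4*(((9+1)*b)+((9+1)*(4+y))))
Apply DISTRIBUTE at root (target: (4*(((9+1)*b)+((9+1)*(4+y))))): (4*(((9+1)*b)+((9+1)*(4+y)))) -> ((4*((9+1)*b))+(4*((9+1)*(4+y))))
Apply DISTRIBUTE at LR (target: ((9+1)*b)): ((4*((9+1)*b))+(4*((9+1)*(4+y)))) -> ((4*((9*b)+(1*b)))+(4*((9+1)*(4+y))))
Apply SIMPLIFY at LRR (target: (1*b)): ((4*((9*b)+(1*b)))+(4*((9+1)*(4+y)))) -> ((4*((9*b)+b))+(4*((9+1)*(4+y))))

Answer: ((4*((9*b)+b))+(4*((9+1)*(4+y))))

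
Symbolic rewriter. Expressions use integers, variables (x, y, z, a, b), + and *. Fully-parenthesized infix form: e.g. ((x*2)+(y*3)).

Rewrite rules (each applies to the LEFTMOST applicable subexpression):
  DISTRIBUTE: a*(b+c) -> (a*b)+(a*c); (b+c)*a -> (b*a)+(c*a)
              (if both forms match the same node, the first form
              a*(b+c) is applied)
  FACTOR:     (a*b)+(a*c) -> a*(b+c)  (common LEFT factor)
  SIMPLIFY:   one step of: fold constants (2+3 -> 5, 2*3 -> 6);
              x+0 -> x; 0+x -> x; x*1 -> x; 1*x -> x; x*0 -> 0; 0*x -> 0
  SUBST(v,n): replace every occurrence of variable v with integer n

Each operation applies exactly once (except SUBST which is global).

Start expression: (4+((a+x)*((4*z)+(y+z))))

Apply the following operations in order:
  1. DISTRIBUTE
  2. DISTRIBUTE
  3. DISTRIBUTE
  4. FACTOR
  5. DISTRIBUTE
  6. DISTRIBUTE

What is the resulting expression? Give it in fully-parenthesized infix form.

Answer: (4+(((a*(4*z))+(x*(4*z)))+(((a*y)+(x*y))+((a+x)*z))))

Derivation:
Start: (4+((a+x)*((4*z)+(y+z))))
Apply DISTRIBUTE at R (target: ((a+x)*((4*z)+(y+z)))): (4+((a+x)*((4*z)+(y+z)))) -> (4+(((a+x)*(4*z))+((a+x)*(y+z))))
Apply DISTRIBUTE at RL (target: ((a+x)*(4*z))): (4+(((a+x)*(4*z))+((a+x)*(y+z)))) -> (4+(((a*(4*z))+(x*(4*z)))+((a+x)*(y+z))))
Apply DISTRIBUTE at RR (target: ((a+x)*(y+z))): (4+(((a*(4*z))+(x*(4*z)))+((a+x)*(y+z)))) -> (4+(((a*(4*z))+(x*(4*z)))+(((a+x)*y)+((a+x)*z))))
Apply FACTOR at RR (target: (((a+x)*y)+((a+x)*z))): (4+(((a*(4*z))+(x*(4*z)))+(((a+x)*y)+((a+x)*z)))) -> (4+(((a*(4*z))+(x*(4*z)))+((a+x)*(y+z))))
Apply DISTRIBUTE at RR (target: ((a+x)*(y+z))): (4+(((a*(4*z))+(x*(4*z)))+((a+x)*(y+z)))) -> (4+(((a*(4*z))+(x*(4*z)))+(((a+x)*y)+((a+x)*z))))
Apply DISTRIBUTE at RRL (target: ((a+x)*y)): (4+(((a*(4*z))+(x*(4*z)))+(((a+x)*y)+((a+x)*z)))) -> (4+(((a*(4*z))+(x*(4*z)))+(((a*y)+(x*y))+((a+x)*z))))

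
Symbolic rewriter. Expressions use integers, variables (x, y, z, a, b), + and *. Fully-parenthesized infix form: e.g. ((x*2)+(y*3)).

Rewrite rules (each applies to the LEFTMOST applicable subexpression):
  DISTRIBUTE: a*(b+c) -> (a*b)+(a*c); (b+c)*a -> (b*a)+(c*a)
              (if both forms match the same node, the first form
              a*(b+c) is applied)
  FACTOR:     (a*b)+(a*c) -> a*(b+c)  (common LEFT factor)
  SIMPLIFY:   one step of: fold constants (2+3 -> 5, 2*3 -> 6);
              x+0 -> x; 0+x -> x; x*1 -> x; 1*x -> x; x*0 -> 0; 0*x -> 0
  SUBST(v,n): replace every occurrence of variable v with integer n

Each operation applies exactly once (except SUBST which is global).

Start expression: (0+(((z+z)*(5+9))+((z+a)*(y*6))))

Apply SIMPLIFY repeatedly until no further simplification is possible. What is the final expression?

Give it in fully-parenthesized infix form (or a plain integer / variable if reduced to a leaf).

Answer: (((z+z)*14)+((z+a)*(y*6)))

Derivation:
Start: (0+(((z+z)*(5+9))+((z+a)*(y*6))))
Step 1: at root: (0+(((z+z)*(5+9))+((z+a)*(y*6)))) -> (((z+z)*(5+9))+((z+a)*(y*6))); overall: (0+(((z+z)*(5+9))+((z+a)*(y*6)))) -> (((z+z)*(5+9))+((z+a)*(y*6)))
Step 2: at LR: (5+9) -> 14; overall: (((z+z)*(5+9))+((z+a)*(y*6))) -> (((z+z)*14)+((z+a)*(y*6)))
Fixed point: (((z+z)*14)+((z+a)*(y*6)))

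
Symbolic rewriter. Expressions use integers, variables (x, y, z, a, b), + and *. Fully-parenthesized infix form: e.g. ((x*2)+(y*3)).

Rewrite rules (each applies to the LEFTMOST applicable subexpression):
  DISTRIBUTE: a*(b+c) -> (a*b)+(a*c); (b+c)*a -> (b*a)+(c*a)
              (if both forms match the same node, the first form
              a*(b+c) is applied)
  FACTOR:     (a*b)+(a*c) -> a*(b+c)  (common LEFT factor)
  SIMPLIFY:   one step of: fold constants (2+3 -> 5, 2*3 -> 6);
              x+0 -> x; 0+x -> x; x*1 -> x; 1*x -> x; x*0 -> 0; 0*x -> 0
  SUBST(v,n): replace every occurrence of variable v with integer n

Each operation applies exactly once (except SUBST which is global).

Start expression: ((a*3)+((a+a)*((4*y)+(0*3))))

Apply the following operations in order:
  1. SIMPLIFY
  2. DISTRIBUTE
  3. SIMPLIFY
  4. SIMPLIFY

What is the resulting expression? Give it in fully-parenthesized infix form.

Answer: ((a*3)+((a+a)*(4*y)))

Derivation:
Start: ((a*3)+((a+a)*((4*y)+(0*3))))
Apply SIMPLIFY at RRR (target: (0*3)): ((a*3)+((a+a)*((4*y)+(0*3)))) -> ((a*3)+((a+a)*((4*y)+0)))
Apply DISTRIBUTE at R (target: ((a+a)*((4*y)+0))): ((a*3)+((a+a)*((4*y)+0))) -> ((a*3)+(((a+a)*(4*y))+((a+a)*0)))
Apply SIMPLIFY at RR (target: ((a+a)*0)): ((a*3)+(((a+a)*(4*y))+((a+a)*0))) -> ((a*3)+(((a+a)*(4*y))+0))
Apply SIMPLIFY at R (target: (((a+a)*(4*y))+0)): ((a*3)+(((a+a)*(4*y))+0)) -> ((a*3)+((a+a)*(4*y)))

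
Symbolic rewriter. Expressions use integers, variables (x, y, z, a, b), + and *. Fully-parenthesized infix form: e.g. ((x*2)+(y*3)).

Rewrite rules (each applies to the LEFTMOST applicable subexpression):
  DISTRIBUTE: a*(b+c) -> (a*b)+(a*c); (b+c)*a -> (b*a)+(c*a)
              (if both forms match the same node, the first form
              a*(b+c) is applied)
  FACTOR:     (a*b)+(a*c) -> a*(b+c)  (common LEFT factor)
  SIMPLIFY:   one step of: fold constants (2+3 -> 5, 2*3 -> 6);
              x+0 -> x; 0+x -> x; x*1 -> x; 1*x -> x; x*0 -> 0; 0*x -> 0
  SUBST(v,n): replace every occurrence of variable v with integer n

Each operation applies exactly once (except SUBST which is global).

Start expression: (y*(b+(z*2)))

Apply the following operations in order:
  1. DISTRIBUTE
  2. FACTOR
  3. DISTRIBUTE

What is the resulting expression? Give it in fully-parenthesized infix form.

Start: (y*(b+(z*2)))
Apply DISTRIBUTE at root (target: (y*(b+(z*2)))): (y*(b+(z*2))) -> ((y*b)+(y*(z*2)))
Apply FACTOR at root (target: ((y*b)+(y*(z*2)))): ((y*b)+(y*(z*2))) -> (y*(b+(z*2)))
Apply DISTRIBUTE at root (target: (y*(b+(z*2)))): (y*(b+(z*2))) -> ((y*b)+(y*(z*2)))

Answer: ((y*b)+(y*(z*2)))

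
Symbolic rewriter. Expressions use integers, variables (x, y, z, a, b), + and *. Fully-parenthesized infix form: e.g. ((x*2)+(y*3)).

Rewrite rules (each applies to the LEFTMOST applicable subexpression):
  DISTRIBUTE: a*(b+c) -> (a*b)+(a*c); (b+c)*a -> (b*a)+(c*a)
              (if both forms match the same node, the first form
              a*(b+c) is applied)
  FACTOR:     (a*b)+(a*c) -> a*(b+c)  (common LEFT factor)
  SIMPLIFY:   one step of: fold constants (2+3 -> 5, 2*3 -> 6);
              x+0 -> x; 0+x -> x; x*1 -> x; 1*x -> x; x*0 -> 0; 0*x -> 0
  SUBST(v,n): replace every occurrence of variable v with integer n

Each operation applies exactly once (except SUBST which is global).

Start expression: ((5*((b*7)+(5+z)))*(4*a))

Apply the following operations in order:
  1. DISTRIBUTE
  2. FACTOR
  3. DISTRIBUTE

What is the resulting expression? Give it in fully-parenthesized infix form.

Answer: (((5*(b*7))+(5*(5+z)))*(4*a))

Derivation:
Start: ((5*((b*7)+(5+z)))*(4*a))
Apply DISTRIBUTE at L (target: (5*((b*7)+(5+z)))): ((5*((b*7)+(5+z)))*(4*a)) -> (((5*(b*7))+(5*(5+z)))*(4*a))
Apply FACTOR at L (target: ((5*(b*7))+(5*(5+z)))): (((5*(b*7))+(5*(5+z)))*(4*a)) -> ((5*((b*7)+(5+z)))*(4*a))
Apply DISTRIBUTE at L (target: (5*((b*7)+(5+z)))): ((5*((b*7)+(5+z)))*(4*a)) -> (((5*(b*7))+(5*(5+z)))*(4*a))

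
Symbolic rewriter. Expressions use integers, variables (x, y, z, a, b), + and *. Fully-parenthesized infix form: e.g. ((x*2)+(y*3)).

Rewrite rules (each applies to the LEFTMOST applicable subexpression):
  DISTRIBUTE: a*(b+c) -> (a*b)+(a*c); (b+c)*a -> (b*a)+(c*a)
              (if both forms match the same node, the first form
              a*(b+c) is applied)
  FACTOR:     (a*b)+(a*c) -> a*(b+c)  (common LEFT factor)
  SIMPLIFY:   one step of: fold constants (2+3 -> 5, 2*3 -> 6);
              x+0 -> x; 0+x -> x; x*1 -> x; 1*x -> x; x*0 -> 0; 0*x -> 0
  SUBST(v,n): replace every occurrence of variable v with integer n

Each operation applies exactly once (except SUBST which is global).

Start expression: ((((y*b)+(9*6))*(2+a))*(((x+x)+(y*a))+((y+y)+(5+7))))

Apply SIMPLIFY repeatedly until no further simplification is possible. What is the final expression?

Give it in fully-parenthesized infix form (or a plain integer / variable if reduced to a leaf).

Start: ((((y*b)+(9*6))*(2+a))*(((x+x)+(y*a))+((y+y)+(5+7))))
Step 1: at LLR: (9*6) -> 54; overall: ((((y*b)+(9*6))*(2+a))*(((x+x)+(y*a))+((y+y)+(5+7)))) -> ((((y*b)+54)*(2+a))*(((x+x)+(y*a))+((y+y)+(5+7))))
Step 2: at RRR: (5+7) -> 12; overall: ((((y*b)+54)*(2+a))*(((x+x)+(y*a))+((y+y)+(5+7)))) -> ((((y*b)+54)*(2+a))*(((x+x)+(y*a))+((y+y)+12)))
Fixed point: ((((y*b)+54)*(2+a))*(((x+x)+(y*a))+((y+y)+12)))

Answer: ((((y*b)+54)*(2+a))*(((x+x)+(y*a))+((y+y)+12)))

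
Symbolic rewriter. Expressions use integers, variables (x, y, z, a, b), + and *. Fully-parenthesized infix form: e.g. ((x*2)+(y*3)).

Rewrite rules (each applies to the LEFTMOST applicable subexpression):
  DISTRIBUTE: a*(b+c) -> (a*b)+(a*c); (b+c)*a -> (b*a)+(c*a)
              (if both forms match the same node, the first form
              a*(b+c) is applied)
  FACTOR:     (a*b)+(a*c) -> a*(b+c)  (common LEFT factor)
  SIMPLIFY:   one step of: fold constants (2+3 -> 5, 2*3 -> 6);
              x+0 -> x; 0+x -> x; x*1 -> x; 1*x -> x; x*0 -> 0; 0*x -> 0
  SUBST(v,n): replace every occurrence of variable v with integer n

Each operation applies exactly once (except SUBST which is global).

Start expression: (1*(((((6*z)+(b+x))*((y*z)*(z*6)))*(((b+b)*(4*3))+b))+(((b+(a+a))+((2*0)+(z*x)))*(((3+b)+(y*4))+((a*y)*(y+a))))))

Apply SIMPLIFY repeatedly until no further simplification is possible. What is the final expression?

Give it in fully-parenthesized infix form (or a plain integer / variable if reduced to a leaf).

Answer: (((((6*z)+(b+x))*((y*z)*(z*6)))*(((b+b)*12)+b))+(((b+(a+a))+(z*x))*(((3+b)+(y*4))+((a*y)*(y+a)))))

Derivation:
Start: (1*(((((6*z)+(b+x))*((y*z)*(z*6)))*(((b+b)*(4*3))+b))+(((b+(a+a))+((2*0)+(z*x)))*(((3+b)+(y*4))+((a*y)*(y+a))))))
Step 1: at root: (1*(((((6*z)+(b+x))*((y*z)*(z*6)))*(((b+b)*(4*3))+b))+(((b+(a+a))+((2*0)+(z*x)))*(((3+b)+(y*4))+((a*y)*(y+a)))))) -> (((((6*z)+(b+x))*((y*z)*(z*6)))*(((b+b)*(4*3))+b))+(((b+(a+a))+((2*0)+(z*x)))*(((3+b)+(y*4))+((a*y)*(y+a))))); overall: (1*(((((6*z)+(b+x))*((y*z)*(z*6)))*(((b+b)*(4*3))+b))+(((b+(a+a))+((2*0)+(z*x)))*(((3+b)+(y*4))+((a*y)*(y+a)))))) -> (((((6*z)+(b+x))*((y*z)*(z*6)))*(((b+b)*(4*3))+b))+(((b+(a+a))+((2*0)+(z*x)))*(((3+b)+(y*4))+((a*y)*(y+a)))))
Step 2: at LRLR: (4*3) -> 12; overall: (((((6*z)+(b+x))*((y*z)*(z*6)))*(((b+b)*(4*3))+b))+(((b+(a+a))+((2*0)+(z*x)))*(((3+b)+(y*4))+((a*y)*(y+a))))) -> (((((6*z)+(b+x))*((y*z)*(z*6)))*(((b+b)*12)+b))+(((b+(a+a))+((2*0)+(z*x)))*(((3+b)+(y*4))+((a*y)*(y+a)))))
Step 3: at RLRL: (2*0) -> 0; overall: (((((6*z)+(b+x))*((y*z)*(z*6)))*(((b+b)*12)+b))+(((b+(a+a))+((2*0)+(z*x)))*(((3+b)+(y*4))+((a*y)*(y+a))))) -> (((((6*z)+(b+x))*((y*z)*(z*6)))*(((b+b)*12)+b))+(((b+(a+a))+(0+(z*x)))*(((3+b)+(y*4))+((a*y)*(y+a)))))
Step 4: at RLR: (0+(z*x)) -> (z*x); overall: (((((6*z)+(b+x))*((y*z)*(z*6)))*(((b+b)*12)+b))+(((b+(a+a))+(0+(z*x)))*(((3+b)+(y*4))+((a*y)*(y+a))))) -> (((((6*z)+(b+x))*((y*z)*(z*6)))*(((b+b)*12)+b))+(((b+(a+a))+(z*x))*(((3+b)+(y*4))+((a*y)*(y+a)))))
Fixed point: (((((6*z)+(b+x))*((y*z)*(z*6)))*(((b+b)*12)+b))+(((b+(a+a))+(z*x))*(((3+b)+(y*4))+((a*y)*(y+a)))))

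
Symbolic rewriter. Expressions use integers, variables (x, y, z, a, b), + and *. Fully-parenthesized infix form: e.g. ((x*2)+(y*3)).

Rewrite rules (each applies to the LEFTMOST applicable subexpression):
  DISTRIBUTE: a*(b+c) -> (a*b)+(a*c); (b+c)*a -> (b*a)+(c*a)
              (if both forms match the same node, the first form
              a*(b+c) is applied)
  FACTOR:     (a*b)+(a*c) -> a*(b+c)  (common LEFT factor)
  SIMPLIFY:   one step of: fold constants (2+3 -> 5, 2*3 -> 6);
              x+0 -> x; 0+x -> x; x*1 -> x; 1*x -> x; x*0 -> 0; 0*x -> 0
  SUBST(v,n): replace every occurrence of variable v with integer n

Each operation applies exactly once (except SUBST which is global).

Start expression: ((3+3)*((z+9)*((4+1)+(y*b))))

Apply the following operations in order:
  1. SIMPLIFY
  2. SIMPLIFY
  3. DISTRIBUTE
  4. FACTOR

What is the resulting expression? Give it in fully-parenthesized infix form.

Answer: (6*((z+9)*(5+(y*b))))

Derivation:
Start: ((3+3)*((z+9)*((4+1)+(y*b))))
Apply SIMPLIFY at L (target: (3+3)): ((3+3)*((z+9)*((4+1)+(y*b)))) -> (6*((z+9)*((4+1)+(y*b))))
Apply SIMPLIFY at RRL (target: (4+1)): (6*((z+9)*((4+1)+(y*b)))) -> (6*((z+9)*(5+(y*b))))
Apply DISTRIBUTE at R (target: ((z+9)*(5+(y*b)))): (6*((z+9)*(5+(y*b)))) -> (6*(((z+9)*5)+((z+9)*(y*b))))
Apply FACTOR at R (target: (((z+9)*5)+((z+9)*(y*b)))): (6*(((z+9)*5)+((z+9)*(y*b)))) -> (6*((z+9)*(5+(y*b))))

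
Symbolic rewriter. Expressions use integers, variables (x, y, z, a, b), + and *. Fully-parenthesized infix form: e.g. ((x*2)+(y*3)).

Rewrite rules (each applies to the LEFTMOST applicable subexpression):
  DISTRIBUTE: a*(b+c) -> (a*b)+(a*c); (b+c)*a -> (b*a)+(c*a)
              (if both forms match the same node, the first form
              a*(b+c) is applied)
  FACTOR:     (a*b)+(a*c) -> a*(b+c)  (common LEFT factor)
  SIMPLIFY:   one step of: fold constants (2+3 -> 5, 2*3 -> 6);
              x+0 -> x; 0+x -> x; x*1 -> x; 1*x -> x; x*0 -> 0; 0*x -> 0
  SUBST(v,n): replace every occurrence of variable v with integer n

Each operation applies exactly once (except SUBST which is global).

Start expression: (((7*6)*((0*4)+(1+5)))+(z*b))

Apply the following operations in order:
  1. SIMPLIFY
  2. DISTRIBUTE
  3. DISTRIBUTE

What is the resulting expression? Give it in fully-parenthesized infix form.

Answer: (((42*(0*4))+((42*1)+(42*5)))+(z*b))

Derivation:
Start: (((7*6)*((0*4)+(1+5)))+(z*b))
Apply SIMPLIFY at LL (target: (7*6)): (((7*6)*((0*4)+(1+5)))+(z*b)) -> ((42*((0*4)+(1+5)))+(z*b))
Apply DISTRIBUTE at L (target: (42*((0*4)+(1+5)))): ((42*((0*4)+(1+5)))+(z*b)) -> (((42*(0*4))+(42*(1+5)))+(z*b))
Apply DISTRIBUTE at LR (target: (42*(1+5))): (((42*(0*4))+(42*(1+5)))+(z*b)) -> (((42*(0*4))+((42*1)+(42*5)))+(z*b))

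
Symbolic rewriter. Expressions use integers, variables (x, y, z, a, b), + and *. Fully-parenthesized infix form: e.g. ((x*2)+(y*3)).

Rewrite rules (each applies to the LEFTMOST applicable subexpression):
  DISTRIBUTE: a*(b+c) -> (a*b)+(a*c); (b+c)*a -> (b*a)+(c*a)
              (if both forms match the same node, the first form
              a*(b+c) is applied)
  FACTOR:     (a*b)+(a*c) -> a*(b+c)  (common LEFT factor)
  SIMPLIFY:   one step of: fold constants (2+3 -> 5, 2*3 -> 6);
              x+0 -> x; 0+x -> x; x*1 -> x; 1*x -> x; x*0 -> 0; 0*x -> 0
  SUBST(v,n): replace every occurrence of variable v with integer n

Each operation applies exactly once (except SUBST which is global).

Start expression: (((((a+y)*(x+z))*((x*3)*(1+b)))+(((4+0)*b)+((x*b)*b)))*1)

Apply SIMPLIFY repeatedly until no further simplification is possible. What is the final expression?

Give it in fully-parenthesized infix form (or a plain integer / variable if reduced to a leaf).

Start: (((((a+y)*(x+z))*((x*3)*(1+b)))+(((4+0)*b)+((x*b)*b)))*1)
Step 1: at root: (((((a+y)*(x+z))*((x*3)*(1+b)))+(((4+0)*b)+((x*b)*b)))*1) -> ((((a+y)*(x+z))*((x*3)*(1+b)))+(((4+0)*b)+((x*b)*b))); overall: (((((a+y)*(x+z))*((x*3)*(1+b)))+(((4+0)*b)+((x*b)*b)))*1) -> ((((a+y)*(x+z))*((x*3)*(1+b)))+(((4+0)*b)+((x*b)*b)))
Step 2: at RLL: (4+0) -> 4; overall: ((((a+y)*(x+z))*((x*3)*(1+b)))+(((4+0)*b)+((x*b)*b))) -> ((((a+y)*(x+z))*((x*3)*(1+b)))+((4*b)+((x*b)*b)))
Fixed point: ((((a+y)*(x+z))*((x*3)*(1+b)))+((4*b)+((x*b)*b)))

Answer: ((((a+y)*(x+z))*((x*3)*(1+b)))+((4*b)+((x*b)*b)))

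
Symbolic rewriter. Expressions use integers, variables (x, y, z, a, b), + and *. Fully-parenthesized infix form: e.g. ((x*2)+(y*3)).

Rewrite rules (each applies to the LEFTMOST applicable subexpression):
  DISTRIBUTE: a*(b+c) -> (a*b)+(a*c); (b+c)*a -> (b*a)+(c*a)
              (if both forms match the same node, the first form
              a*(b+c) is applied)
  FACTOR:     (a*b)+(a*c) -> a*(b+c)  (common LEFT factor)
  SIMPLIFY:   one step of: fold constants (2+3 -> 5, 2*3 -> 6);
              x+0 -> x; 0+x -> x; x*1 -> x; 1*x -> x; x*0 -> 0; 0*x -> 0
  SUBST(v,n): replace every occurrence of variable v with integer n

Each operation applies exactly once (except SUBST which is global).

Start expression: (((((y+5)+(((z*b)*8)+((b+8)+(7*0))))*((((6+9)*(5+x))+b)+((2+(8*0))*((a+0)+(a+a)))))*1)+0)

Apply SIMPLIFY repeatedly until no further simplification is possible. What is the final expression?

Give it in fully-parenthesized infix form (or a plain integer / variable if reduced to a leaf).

Start: (((((y+5)+(((z*b)*8)+((b+8)+(7*0))))*((((6+9)*(5+x))+b)+((2+(8*0))*((a+0)+(a+a)))))*1)+0)
Step 1: at root: (((((y+5)+(((z*b)*8)+((b+8)+(7*0))))*((((6+9)*(5+x))+b)+((2+(8*0))*((a+0)+(a+a)))))*1)+0) -> ((((y+5)+(((z*b)*8)+((b+8)+(7*0))))*((((6+9)*(5+x))+b)+((2+(8*0))*((a+0)+(a+a)))))*1); overall: (((((y+5)+(((z*b)*8)+((b+8)+(7*0))))*((((6+9)*(5+x))+b)+((2+(8*0))*((a+0)+(a+a)))))*1)+0) -> ((((y+5)+(((z*b)*8)+((b+8)+(7*0))))*((((6+9)*(5+x))+b)+((2+(8*0))*((a+0)+(a+a)))))*1)
Step 2: at root: ((((y+5)+(((z*b)*8)+((b+8)+(7*0))))*((((6+9)*(5+x))+b)+((2+(8*0))*((a+0)+(a+a)))))*1) -> (((y+5)+(((z*b)*8)+((b+8)+(7*0))))*((((6+9)*(5+x))+b)+((2+(8*0))*((a+0)+(a+a))))); overall: ((((y+5)+(((z*b)*8)+((b+8)+(7*0))))*((((6+9)*(5+x))+b)+((2+(8*0))*((a+0)+(a+a)))))*1) -> (((y+5)+(((z*b)*8)+((b+8)+(7*0))))*((((6+9)*(5+x))+b)+((2+(8*0))*((a+0)+(a+a)))))
Step 3: at LRRR: (7*0) -> 0; overall: (((y+5)+(((z*b)*8)+((b+8)+(7*0))))*((((6+9)*(5+x))+b)+((2+(8*0))*((a+0)+(a+a))))) -> (((y+5)+(((z*b)*8)+((b+8)+0)))*((((6+9)*(5+x))+b)+((2+(8*0))*((a+0)+(a+a)))))
Step 4: at LRR: ((b+8)+0) -> (b+8); overall: (((y+5)+(((z*b)*8)+((b+8)+0)))*((((6+9)*(5+x))+b)+((2+(8*0))*((a+0)+(a+a))))) -> (((y+5)+(((z*b)*8)+(b+8)))*((((6+9)*(5+x))+b)+((2+(8*0))*((a+0)+(a+a)))))
Step 5: at RLLL: (6+9) -> 15; overall: (((y+5)+(((z*b)*8)+(b+8)))*((((6+9)*(5+x))+b)+((2+(8*0))*((a+0)+(a+a))))) -> (((y+5)+(((z*b)*8)+(b+8)))*(((15*(5+x))+b)+((2+(8*0))*((a+0)+(a+a)))))
Step 6: at RRLR: (8*0) -> 0; overall: (((y+5)+(((z*b)*8)+(b+8)))*(((15*(5+x))+b)+((2+(8*0))*((a+0)+(a+a))))) -> (((y+5)+(((z*b)*8)+(b+8)))*(((15*(5+x))+b)+((2+0)*((a+0)+(a+a)))))
Step 7: at RRL: (2+0) -> 2; overall: (((y+5)+(((z*b)*8)+(b+8)))*(((15*(5+x))+b)+((2+0)*((a+0)+(a+a))))) -> (((y+5)+(((z*b)*8)+(b+8)))*(((15*(5+x))+b)+(2*((a+0)+(a+a)))))
Step 8: at RRRL: (a+0) -> a; overall: (((y+5)+(((z*b)*8)+(b+8)))*(((15*(5+x))+b)+(2*((a+0)+(a+a))))) -> (((y+5)+(((z*b)*8)+(b+8)))*(((15*(5+x))+b)+(2*(a+(a+a)))))
Fixed point: (((y+5)+(((z*b)*8)+(b+8)))*(((15*(5+x))+b)+(2*(a+(a+a)))))

Answer: (((y+5)+(((z*b)*8)+(b+8)))*(((15*(5+x))+b)+(2*(a+(a+a)))))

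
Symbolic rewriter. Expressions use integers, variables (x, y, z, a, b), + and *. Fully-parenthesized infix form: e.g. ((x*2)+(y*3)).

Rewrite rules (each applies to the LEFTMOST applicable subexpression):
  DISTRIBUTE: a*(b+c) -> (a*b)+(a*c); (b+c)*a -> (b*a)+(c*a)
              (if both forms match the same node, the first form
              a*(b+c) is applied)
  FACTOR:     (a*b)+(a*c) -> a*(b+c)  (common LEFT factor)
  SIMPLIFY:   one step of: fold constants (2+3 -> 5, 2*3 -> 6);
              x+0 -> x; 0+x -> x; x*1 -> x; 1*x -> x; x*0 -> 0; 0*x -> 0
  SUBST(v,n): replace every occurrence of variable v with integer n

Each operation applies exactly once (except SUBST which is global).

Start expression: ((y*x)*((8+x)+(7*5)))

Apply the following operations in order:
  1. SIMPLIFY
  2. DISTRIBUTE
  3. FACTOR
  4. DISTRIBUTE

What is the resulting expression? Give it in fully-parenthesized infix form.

Answer: (((y*x)*(8+x))+((y*x)*35))

Derivation:
Start: ((y*x)*((8+x)+(7*5)))
Apply SIMPLIFY at RR (target: (7*5)): ((y*x)*((8+x)+(7*5))) -> ((y*x)*((8+x)+35))
Apply DISTRIBUTE at root (target: ((y*x)*((8+x)+35))): ((y*x)*((8+x)+35)) -> (((y*x)*(8+x))+((y*x)*35))
Apply FACTOR at root (target: (((y*x)*(8+x))+((y*x)*35))): (((y*x)*(8+x))+((y*x)*35)) -> ((y*x)*((8+x)+35))
Apply DISTRIBUTE at root (target: ((y*x)*((8+x)+35))): ((y*x)*((8+x)+35)) -> (((y*x)*(8+x))+((y*x)*35))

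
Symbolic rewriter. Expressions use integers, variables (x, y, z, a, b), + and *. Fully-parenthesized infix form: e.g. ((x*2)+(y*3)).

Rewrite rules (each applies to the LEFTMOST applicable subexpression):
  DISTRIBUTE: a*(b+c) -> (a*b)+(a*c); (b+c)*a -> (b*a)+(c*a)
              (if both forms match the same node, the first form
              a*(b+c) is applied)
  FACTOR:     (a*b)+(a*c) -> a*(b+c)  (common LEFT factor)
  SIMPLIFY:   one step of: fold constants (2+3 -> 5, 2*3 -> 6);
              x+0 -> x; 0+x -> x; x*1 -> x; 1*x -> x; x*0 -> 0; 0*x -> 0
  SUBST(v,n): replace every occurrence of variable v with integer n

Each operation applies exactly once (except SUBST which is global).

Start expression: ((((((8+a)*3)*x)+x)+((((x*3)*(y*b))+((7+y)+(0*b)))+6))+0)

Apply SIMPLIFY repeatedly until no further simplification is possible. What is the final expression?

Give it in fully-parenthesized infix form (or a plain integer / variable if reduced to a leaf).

Answer: (((((8+a)*3)*x)+x)+((((x*3)*(y*b))+(7+y))+6))

Derivation:
Start: ((((((8+a)*3)*x)+x)+((((x*3)*(y*b))+((7+y)+(0*b)))+6))+0)
Step 1: at root: ((((((8+a)*3)*x)+x)+((((x*3)*(y*b))+((7+y)+(0*b)))+6))+0) -> (((((8+a)*3)*x)+x)+((((x*3)*(y*b))+((7+y)+(0*b)))+6)); overall: ((((((8+a)*3)*x)+x)+((((x*3)*(y*b))+((7+y)+(0*b)))+6))+0) -> (((((8+a)*3)*x)+x)+((((x*3)*(y*b))+((7+y)+(0*b)))+6))
Step 2: at RLRR: (0*b) -> 0; overall: (((((8+a)*3)*x)+x)+((((x*3)*(y*b))+((7+y)+(0*b)))+6)) -> (((((8+a)*3)*x)+x)+((((x*3)*(y*b))+((7+y)+0))+6))
Step 3: at RLR: ((7+y)+0) -> (7+y); overall: (((((8+a)*3)*x)+x)+((((x*3)*(y*b))+((7+y)+0))+6)) -> (((((8+a)*3)*x)+x)+((((x*3)*(y*b))+(7+y))+6))
Fixed point: (((((8+a)*3)*x)+x)+((((x*3)*(y*b))+(7+y))+6))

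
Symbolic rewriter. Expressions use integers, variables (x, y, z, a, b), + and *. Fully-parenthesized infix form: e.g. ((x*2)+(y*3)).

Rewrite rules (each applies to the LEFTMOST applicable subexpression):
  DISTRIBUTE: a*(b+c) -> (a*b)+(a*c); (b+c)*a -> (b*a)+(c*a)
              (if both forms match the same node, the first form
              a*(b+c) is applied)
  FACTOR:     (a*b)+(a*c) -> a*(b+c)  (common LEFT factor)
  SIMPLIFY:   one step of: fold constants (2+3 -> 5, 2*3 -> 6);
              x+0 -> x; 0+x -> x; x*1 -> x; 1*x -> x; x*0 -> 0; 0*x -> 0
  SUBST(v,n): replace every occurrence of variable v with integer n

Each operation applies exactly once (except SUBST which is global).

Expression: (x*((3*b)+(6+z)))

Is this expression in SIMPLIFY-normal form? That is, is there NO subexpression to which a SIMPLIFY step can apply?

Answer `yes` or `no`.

Answer: yes

Derivation:
Expression: (x*((3*b)+(6+z)))
Scanning for simplifiable subexpressions (pre-order)...
  at root: (x*((3*b)+(6+z))) (not simplifiable)
  at R: ((3*b)+(6+z)) (not simplifiable)
  at RL: (3*b) (not simplifiable)
  at RR: (6+z) (not simplifiable)
Result: no simplifiable subexpression found -> normal form.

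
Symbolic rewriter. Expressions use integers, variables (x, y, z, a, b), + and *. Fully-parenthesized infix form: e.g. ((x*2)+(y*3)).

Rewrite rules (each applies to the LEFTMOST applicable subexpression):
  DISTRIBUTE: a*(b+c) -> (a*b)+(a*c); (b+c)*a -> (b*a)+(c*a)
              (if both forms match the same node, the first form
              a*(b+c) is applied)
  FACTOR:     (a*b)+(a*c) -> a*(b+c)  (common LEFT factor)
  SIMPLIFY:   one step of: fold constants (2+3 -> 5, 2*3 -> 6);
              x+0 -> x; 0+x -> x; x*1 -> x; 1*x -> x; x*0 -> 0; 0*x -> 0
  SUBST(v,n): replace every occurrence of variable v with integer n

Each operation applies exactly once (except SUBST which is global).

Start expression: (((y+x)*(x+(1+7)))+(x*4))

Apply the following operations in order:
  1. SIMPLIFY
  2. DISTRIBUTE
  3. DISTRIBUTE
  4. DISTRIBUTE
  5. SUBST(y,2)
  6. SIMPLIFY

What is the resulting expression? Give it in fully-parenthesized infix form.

Start: (((y+x)*(x+(1+7)))+(x*4))
Apply SIMPLIFY at LRR (target: (1+7)): (((y+x)*(x+(1+7)))+(x*4)) -> (((y+x)*(x+8))+(x*4))
Apply DISTRIBUTE at L (target: ((y+x)*(x+8))): (((y+x)*(x+8))+(x*4)) -> ((((y+x)*x)+((y+x)*8))+(x*4))
Apply DISTRIBUTE at LL (target: ((y+x)*x)): ((((y+x)*x)+((y+x)*8))+(x*4)) -> ((((y*x)+(x*x))+((y+x)*8))+(x*4))
Apply DISTRIBUTE at LR (target: ((y+x)*8)): ((((y*x)+(x*x))+((y+x)*8))+(x*4)) -> ((((y*x)+(x*x))+((y*8)+(x*8)))+(x*4))
Apply SUBST(y,2): ((((y*x)+(x*x))+((y*8)+(x*8)))+(x*4)) -> ((((2*x)+(x*x))+((2*8)+(x*8)))+(x*4))
Apply SIMPLIFY at LRL (target: (2*8)): ((((2*x)+(x*x))+((2*8)+(x*8)))+(x*4)) -> ((((2*x)+(x*x))+(16+(x*8)))+(x*4))

Answer: ((((2*x)+(x*x))+(16+(x*8)))+(x*4))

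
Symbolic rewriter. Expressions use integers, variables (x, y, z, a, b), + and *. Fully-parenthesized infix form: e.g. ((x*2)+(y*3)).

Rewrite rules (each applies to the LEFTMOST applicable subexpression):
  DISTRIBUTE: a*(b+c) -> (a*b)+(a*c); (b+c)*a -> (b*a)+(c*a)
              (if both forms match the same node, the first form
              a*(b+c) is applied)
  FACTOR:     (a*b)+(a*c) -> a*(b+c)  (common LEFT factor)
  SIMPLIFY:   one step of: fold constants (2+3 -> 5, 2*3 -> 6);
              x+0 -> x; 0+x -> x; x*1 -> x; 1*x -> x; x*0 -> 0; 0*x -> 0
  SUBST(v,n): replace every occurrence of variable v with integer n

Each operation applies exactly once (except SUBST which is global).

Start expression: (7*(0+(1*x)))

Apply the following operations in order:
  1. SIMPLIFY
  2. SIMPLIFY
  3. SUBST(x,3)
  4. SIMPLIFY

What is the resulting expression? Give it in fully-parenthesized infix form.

Answer: 21

Derivation:
Start: (7*(0+(1*x)))
Apply SIMPLIFY at R (target: (0+(1*x))): (7*(0+(1*x))) -> (7*(1*x))
Apply SIMPLIFY at R (target: (1*x)): (7*(1*x)) -> (7*x)
Apply SUBST(x,3): (7*x) -> (7*3)
Apply SIMPLIFY at root (target: (7*3)): (7*3) -> 21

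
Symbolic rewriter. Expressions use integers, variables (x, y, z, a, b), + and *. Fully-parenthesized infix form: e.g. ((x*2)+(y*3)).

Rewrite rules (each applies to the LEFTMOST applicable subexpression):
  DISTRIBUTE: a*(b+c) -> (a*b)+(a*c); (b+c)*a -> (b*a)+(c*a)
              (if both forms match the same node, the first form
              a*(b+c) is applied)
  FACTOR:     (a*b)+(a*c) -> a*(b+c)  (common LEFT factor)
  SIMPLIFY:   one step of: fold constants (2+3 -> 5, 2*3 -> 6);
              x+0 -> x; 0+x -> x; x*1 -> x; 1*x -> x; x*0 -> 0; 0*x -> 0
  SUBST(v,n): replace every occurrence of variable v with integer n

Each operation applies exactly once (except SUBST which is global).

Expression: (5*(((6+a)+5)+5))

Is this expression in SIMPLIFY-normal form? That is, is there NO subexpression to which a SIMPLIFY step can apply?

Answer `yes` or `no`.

Answer: yes

Derivation:
Expression: (5*(((6+a)+5)+5))
Scanning for simplifiable subexpressions (pre-order)...
  at root: (5*(((6+a)+5)+5)) (not simplifiable)
  at R: (((6+a)+5)+5) (not simplifiable)
  at RL: ((6+a)+5) (not simplifiable)
  at RLL: (6+a) (not simplifiable)
Result: no simplifiable subexpression found -> normal form.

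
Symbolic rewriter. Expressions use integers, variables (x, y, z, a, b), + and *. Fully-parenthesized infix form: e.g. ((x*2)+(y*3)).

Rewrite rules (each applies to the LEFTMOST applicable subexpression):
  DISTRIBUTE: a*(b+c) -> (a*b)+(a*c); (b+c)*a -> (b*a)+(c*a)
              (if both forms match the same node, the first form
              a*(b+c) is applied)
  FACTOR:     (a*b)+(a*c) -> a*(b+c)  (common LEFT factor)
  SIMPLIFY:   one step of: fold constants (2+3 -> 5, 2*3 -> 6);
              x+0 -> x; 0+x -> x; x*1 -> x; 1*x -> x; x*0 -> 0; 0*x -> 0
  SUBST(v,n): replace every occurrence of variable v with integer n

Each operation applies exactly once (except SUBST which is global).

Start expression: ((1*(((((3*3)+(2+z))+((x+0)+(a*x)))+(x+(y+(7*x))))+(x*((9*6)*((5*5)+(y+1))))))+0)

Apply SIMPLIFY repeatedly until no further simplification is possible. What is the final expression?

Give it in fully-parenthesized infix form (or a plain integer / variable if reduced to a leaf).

Answer: ((((9+(2+z))+(x+(a*x)))+(x+(y+(7*x))))+(x*(54*(25+(y+1)))))

Derivation:
Start: ((1*(((((3*3)+(2+z))+((x+0)+(a*x)))+(x+(y+(7*x))))+(x*((9*6)*((5*5)+(y+1))))))+0)
Step 1: at root: ((1*(((((3*3)+(2+z))+((x+0)+(a*x)))+(x+(y+(7*x))))+(x*((9*6)*((5*5)+(y+1))))))+0) -> (1*(((((3*3)+(2+z))+((x+0)+(a*x)))+(x+(y+(7*x))))+(x*((9*6)*((5*5)+(y+1)))))); overall: ((1*(((((3*3)+(2+z))+((x+0)+(a*x)))+(x+(y+(7*x))))+(x*((9*6)*((5*5)+(y+1))))))+0) -> (1*(((((3*3)+(2+z))+((x+0)+(a*x)))+(x+(y+(7*x))))+(x*((9*6)*((5*5)+(y+1))))))
Step 2: at root: (1*(((((3*3)+(2+z))+((x+0)+(a*x)))+(x+(y+(7*x))))+(x*((9*6)*((5*5)+(y+1)))))) -> (((((3*3)+(2+z))+((x+0)+(a*x)))+(x+(y+(7*x))))+(x*((9*6)*((5*5)+(y+1))))); overall: (1*(((((3*3)+(2+z))+((x+0)+(a*x)))+(x+(y+(7*x))))+(x*((9*6)*((5*5)+(y+1)))))) -> (((((3*3)+(2+z))+((x+0)+(a*x)))+(x+(y+(7*x))))+(x*((9*6)*((5*5)+(y+1)))))
Step 3: at LLLL: (3*3) -> 9; overall: (((((3*3)+(2+z))+((x+0)+(a*x)))+(x+(y+(7*x))))+(x*((9*6)*((5*5)+(y+1))))) -> ((((9+(2+z))+((x+0)+(a*x)))+(x+(y+(7*x))))+(x*((9*6)*((5*5)+(y+1)))))
Step 4: at LLRL: (x+0) -> x; overall: ((((9+(2+z))+((x+0)+(a*x)))+(x+(y+(7*x))))+(x*((9*6)*((5*5)+(y+1))))) -> ((((9+(2+z))+(x+(a*x)))+(x+(y+(7*x))))+(x*((9*6)*((5*5)+(y+1)))))
Step 5: at RRL: (9*6) -> 54; overall: ((((9+(2+z))+(x+(a*x)))+(x+(y+(7*x))))+(x*((9*6)*((5*5)+(y+1))))) -> ((((9+(2+z))+(x+(a*x)))+(x+(y+(7*x))))+(x*(54*((5*5)+(y+1)))))
Step 6: at RRRL: (5*5) -> 25; overall: ((((9+(2+z))+(x+(a*x)))+(x+(y+(7*x))))+(x*(54*((5*5)+(y+1))))) -> ((((9+(2+z))+(x+(a*x)))+(x+(y+(7*x))))+(x*(54*(25+(y+1)))))
Fixed point: ((((9+(2+z))+(x+(a*x)))+(x+(y+(7*x))))+(x*(54*(25+(y+1)))))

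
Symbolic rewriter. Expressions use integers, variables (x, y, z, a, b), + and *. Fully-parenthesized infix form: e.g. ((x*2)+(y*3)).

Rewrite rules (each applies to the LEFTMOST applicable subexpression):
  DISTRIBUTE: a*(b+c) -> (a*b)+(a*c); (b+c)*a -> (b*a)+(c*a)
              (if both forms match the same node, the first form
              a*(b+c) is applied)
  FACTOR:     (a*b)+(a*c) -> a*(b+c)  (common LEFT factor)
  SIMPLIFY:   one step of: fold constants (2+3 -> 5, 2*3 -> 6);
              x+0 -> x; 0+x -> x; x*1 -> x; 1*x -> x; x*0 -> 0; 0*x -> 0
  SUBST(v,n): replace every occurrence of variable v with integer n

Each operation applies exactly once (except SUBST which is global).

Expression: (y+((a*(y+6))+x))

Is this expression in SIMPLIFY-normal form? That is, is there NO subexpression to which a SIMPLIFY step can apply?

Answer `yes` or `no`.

Expression: (y+((a*(y+6))+x))
Scanning for simplifiable subexpressions (pre-order)...
  at root: (y+((a*(y+6))+x)) (not simplifiable)
  at R: ((a*(y+6))+x) (not simplifiable)
  at RL: (a*(y+6)) (not simplifiable)
  at RLR: (y+6) (not simplifiable)
Result: no simplifiable subexpression found -> normal form.

Answer: yes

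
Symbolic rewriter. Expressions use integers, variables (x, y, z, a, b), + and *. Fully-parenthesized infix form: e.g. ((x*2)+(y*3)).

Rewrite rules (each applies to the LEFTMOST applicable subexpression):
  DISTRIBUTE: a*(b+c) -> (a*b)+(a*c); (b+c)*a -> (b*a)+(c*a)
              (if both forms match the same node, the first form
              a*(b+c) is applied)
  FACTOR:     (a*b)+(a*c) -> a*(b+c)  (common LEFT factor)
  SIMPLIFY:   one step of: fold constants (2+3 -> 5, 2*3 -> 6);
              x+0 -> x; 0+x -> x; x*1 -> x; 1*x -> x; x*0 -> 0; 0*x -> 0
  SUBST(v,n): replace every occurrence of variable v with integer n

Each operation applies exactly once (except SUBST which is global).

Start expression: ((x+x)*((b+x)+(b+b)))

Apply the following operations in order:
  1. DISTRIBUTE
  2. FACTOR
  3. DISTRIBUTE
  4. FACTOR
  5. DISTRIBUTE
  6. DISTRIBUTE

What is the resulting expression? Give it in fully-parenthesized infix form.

Start: ((x+x)*((b+x)+(b+b)))
Apply DISTRIBUTE at root (target: ((x+x)*((b+x)+(b+b)))): ((x+x)*((b+x)+(b+b))) -> (((x+x)*(b+x))+((x+x)*(b+b)))
Apply FACTOR at root (target: (((x+x)*(b+x))+((x+x)*(b+b)))): (((x+x)*(b+x))+((x+x)*(b+b))) -> ((x+x)*((b+x)+(b+b)))
Apply DISTRIBUTE at root (target: ((x+x)*((b+x)+(b+b)))): ((x+x)*((b+x)+(b+b))) -> (((x+x)*(b+x))+((x+x)*(b+b)))
Apply FACTOR at root (target: (((x+x)*(b+x))+((x+x)*(b+b)))): (((x+x)*(b+x))+((x+x)*(b+b))) -> ((x+x)*((b+x)+(b+b)))
Apply DISTRIBUTE at root (target: ((x+x)*((b+x)+(b+b)))): ((x+x)*((b+x)+(b+b))) -> (((x+x)*(b+x))+((x+x)*(b+b)))
Apply DISTRIBUTE at L (target: ((x+x)*(b+x))): (((x+x)*(b+x))+((x+x)*(b+b))) -> ((((x+x)*b)+((x+x)*x))+((x+x)*(b+b)))

Answer: ((((x+x)*b)+((x+x)*x))+((x+x)*(b+b)))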